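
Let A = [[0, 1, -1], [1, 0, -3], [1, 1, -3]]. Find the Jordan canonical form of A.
J = [[-1, 1, 0], [0, -1, 1], [0, 0, -1]]

The characteristic polynomial is det(xI - A) = (x + 1)^3, so the eigenvalues are -1 (algebraic multiplicity 3).

For λ = -1: rank(A + I) = 2, rank((A + I)^2) = 1, rank((A + I)^3) = 0. The eigenspace has dimension 3 - 2 = 1, so there is 1 Jordan block; the rank sequence gives block sizes [3].

Assembling the blocks gives the Jordan form J above.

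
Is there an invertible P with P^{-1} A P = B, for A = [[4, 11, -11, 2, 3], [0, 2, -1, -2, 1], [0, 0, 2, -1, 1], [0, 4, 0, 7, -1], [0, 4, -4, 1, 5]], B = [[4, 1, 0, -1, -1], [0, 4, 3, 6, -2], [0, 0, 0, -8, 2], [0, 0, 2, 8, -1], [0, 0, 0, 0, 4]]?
Two matrices over a field are similar if and only if they have the same invariant factors.

Both A and B have characteristic polynomial (x - 4)^5 and minimal polynomial (x - 4)^3. Computing further, both have invariant factors (x - 4)^2, (x - 4)^3. Hence A and B are similar.

Yes.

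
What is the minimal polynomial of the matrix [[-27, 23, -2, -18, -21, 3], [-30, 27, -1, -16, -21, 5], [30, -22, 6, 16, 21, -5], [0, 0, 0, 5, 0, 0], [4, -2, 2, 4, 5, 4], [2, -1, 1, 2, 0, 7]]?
m_A(x) = (x - 5)^2(x + 2)

The characteristic polynomial factors as (x - 5)^5(x + 2). The minimal polynomial is ∏(x - λ)^{k_λ} where k_λ is the size of the largest Jordan block at λ.

For λ = -2: rank(A + 2I) = 5, and the largest Jordan block has size 1 (the smallest k with rank((A + 2I)^k) = rank((A + 2I)^(k+1))).
For λ = 5: rank(A - 5I) = 2, and the largest Jordan block has size 2 (the smallest k with rank((A - 5I)^k) = rank((A - 5I)^(k+1))).

So m_A(x) = (x - 5)^2(x + 2).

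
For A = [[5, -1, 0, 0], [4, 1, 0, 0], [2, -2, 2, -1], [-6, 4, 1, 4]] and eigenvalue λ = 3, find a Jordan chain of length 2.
v_1 = [[-2, -3, 2, 0]]^T, v_2 = [[-1, -2, 0, 2]]^T

We seek v_1 ∈ ker((A - 3I)^2) \ ker(A - 3I), then set v_{i+1} = (A - 3I) v_i.

One such chain is v_1 = [[-2, -3, 2, 0]]^T, v_2 = [[-1, -2, 0, 2]]^T. Check: (A - 3I) v_2 = [[0, 0, 0, 0]]^T = 0.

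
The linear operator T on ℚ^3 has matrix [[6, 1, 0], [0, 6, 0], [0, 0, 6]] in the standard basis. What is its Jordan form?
The characteristic polynomial is det(xI - A) = (x - 6)^3, so the eigenvalues are 6 (algebraic multiplicity 3).

For λ = 6: rank(A - 6I) = 1, rank((A - 6I)^2) = 0. The eigenspace has dimension 3 - 1 = 2, so there are 2 Jordan blocks; the rank sequence gives block sizes [2, 1].

Assembling the blocks gives the Jordan form J above.

J = [[6, 1, 0], [0, 6, 0], [0, 0, 6]]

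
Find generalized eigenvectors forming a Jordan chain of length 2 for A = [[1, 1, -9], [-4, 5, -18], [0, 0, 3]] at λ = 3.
v_1 = [[0, 1, 0]]^T, v_2 = [[1, 2, 0]]^T

We seek v_1 ∈ ker((A - 3I)^2) \ ker(A - 3I), then set v_{i+1} = (A - 3I) v_i.

One such chain is v_1 = [[0, 1, 0]]^T, v_2 = [[1, 2, 0]]^T. Check: (A - 3I) v_2 = [[0, 0, 0]]^T = 0.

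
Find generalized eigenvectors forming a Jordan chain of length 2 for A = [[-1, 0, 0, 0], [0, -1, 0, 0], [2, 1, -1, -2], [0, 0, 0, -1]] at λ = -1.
v_1 = [[1, -1, -1, 0]]^T, v_2 = [[0, 0, 1, 0]]^T

We seek v_1 ∈ ker((A + I)^2) \ ker(A + I), then set v_{i+1} = (A + I) v_i.

One such chain is v_1 = [[1, -1, -1, 0]]^T, v_2 = [[0, 0, 1, 0]]^T. Check: (A + I) v_2 = [[0, 0, 0, 0]]^T = 0.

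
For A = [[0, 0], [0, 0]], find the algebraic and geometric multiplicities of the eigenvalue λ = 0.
algebraic multiplicity 2, geometric multiplicity 2

The characteristic polynomial is x^2, so the factor x appears with exponent 2: the algebraic multiplicity is 2.

rank(A) = 0, so the eigenspace has dimension 2 - 0 = 2: the geometric multiplicity is 2.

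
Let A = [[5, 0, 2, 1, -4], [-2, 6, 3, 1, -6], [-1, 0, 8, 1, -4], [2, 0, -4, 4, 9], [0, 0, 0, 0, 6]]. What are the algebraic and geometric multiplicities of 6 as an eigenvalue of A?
The characteristic polynomial is (x - 6)^4(x - 5), so the factor x - 6 appears with exponent 4: the algebraic multiplicity is 4.

rank(A - 6I) = 3, so the eigenspace has dimension 5 - 3 = 2: the geometric multiplicity is 2.

Since 2 < 4, A is not diagonalizable.

algebraic multiplicity 4, geometric multiplicity 2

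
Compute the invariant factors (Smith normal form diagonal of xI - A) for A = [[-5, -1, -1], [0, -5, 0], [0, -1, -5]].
(x + 5)^3

The Jordan structure of A has elementary divisors (x + 5)^3. Arranging the block sizes at each eigenvalue in decreasing order and taking row products gives the invariant factors.

Invariant factors (smallest first, each dividing the next): (x + 5)^3.

Check: the last factor (x + 5)^3 is the minimal polynomial, and the product (x + 5)^3 is the characteristic polynomial.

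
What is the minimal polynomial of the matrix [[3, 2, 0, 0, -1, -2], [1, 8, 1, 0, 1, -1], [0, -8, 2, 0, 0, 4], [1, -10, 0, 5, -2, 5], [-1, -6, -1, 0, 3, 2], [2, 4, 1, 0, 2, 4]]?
m_A(x) = (x - 5)(x - 4)^3

The characteristic polynomial factors as (x - 5)(x - 4)^5. The minimal polynomial is ∏(x - λ)^{k_λ} where k_λ is the size of the largest Jordan block at λ.

For λ = 4: rank(A - 4I) = 4, and the largest Jordan block has size 3 (the smallest k with rank((A - 4I)^k) = rank((A - 4I)^(k+1))).
For λ = 5: rank(A - 5I) = 5, and the largest Jordan block has size 1 (the smallest k with rank((A - 5I)^k) = rank((A - 5I)^(k+1))).

So m_A(x) = (x - 5)(x - 4)^3.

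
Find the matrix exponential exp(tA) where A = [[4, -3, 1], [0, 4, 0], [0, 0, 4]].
e^{tA} = [[e^{4*t}, -3*t*e^{4*t}, t*e^{4*t}], [0, e^{4*t}, 0], [0, 0, e^{4*t}]]

A has Jordan form J = [[4, 1, 0], [0, 4, 0], [0, 0, 4]] with A = PJP^{-1}, so e^{tA} = P e^{tJ} P^{-1}.

For a Jordan block J_k(λ), e^{tJ_k(λ)} = e^{λt} · (I + tN + t^2 N^2/2! + ... + t^{k-1} N^{k-1}/(k-1)!) where N is the nilpotent superdiagonal part.

Assembling the blocks and conjugating back gives the entries of e^{tA} as shown above.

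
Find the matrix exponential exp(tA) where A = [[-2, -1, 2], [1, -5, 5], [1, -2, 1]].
A has Jordan form J = [[-2, 1, 0], [0, -2, 1], [0, 0, -2]] with A = PJP^{-1}, so e^{tA} = P e^{tJ} P^{-1}.

For a Jordan block J_k(λ), e^{tJ_k(λ)} = e^{λt} · (I + tN + t^2 N^2/2! + ... + t^{k-1} N^{k-1}/(k-1)!) where N is the nilpotent superdiagonal part.

Assembling the blocks and conjugating back gives the entries of e^{tA} as shown above.

e^{tA} = [[(t^2 + 2)*e^{-2*t}/2, t*(-t - 2)*e^{-2*t}/2, t*(t + 4)*e^{-2*t}/2], [t*(t + 1)*e^{-2*t}, (-t^2 - 3*t + 1)*e^{-2*t}, t*(t + 5)*e^{-2*t}], [t*(t + 2)*e^{-2*t}/2, t*(-t - 4)*e^{-2*t}/2, (t^2 + 6*t + 2)*e^{-2*t}/2]]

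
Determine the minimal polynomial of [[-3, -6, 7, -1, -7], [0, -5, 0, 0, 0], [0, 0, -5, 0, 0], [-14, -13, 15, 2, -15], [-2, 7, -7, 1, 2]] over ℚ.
m_A(x) = (x - 3)^2(x + 5)^2

The characteristic polynomial factors as (x - 3)^2(x + 5)^3. The minimal polynomial is ∏(x - λ)^{k_λ} where k_λ is the size of the largest Jordan block at λ.

For λ = -5: rank(A + 5I) = 3, and the largest Jordan block has size 2 (the smallest k with rank((A + 5I)^k) = rank((A + 5I)^(k+1))).
For λ = 3: rank(A - 3I) = 4, and the largest Jordan block has size 2 (the smallest k with rank((A - 3I)^k) = rank((A - 3I)^(k+1))).

So m_A(x) = (x - 3)^2(x + 5)^2.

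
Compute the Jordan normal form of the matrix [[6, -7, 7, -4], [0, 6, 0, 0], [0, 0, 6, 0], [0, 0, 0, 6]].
J = [[6, 1, 0, 0], [0, 6, 0, 0], [0, 0, 6, 0], [0, 0, 0, 6]]

The characteristic polynomial is det(xI - A) = (x - 6)^4, so the eigenvalues are 6 (algebraic multiplicity 4).

For λ = 6: rank(A - 6I) = 1, rank((A - 6I)^2) = 0. The eigenspace has dimension 4 - 1 = 3, so there are 3 Jordan blocks; the rank sequence gives block sizes [2, 1, 1].

Assembling the blocks gives the Jordan form J above.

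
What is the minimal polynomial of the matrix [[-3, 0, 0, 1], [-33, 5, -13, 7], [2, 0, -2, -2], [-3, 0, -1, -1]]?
The characteristic polynomial factors as (x - 5)(x + 2)^3. The minimal polynomial is ∏(x - λ)^{k_λ} where k_λ is the size of the largest Jordan block at λ.

For λ = -2: rank(A + 2I) = 3, and the largest Jordan block has size 3 (the smallest k with rank((A + 2I)^k) = rank((A + 2I)^(k+1))).
For λ = 5: rank(A - 5I) = 3, and the largest Jordan block has size 1 (the smallest k with rank((A - 5I)^k) = rank((A - 5I)^(k+1))).

So m_A(x) = (x - 5)(x + 2)^3.

m_A(x) = (x - 5)(x + 2)^3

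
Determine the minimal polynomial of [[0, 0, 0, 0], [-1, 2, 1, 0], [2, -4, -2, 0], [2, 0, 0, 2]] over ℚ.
The characteristic polynomial factors as x^3(x - 2). The minimal polynomial is ∏(x - λ)^{k_λ} where k_λ is the size of the largest Jordan block at λ.

For λ = 0: rank(A) = 2, and the largest Jordan block has size 2 (the smallest k with rank(A^k) = rank(A^(k+1))).
For λ = 2: rank(A - 2I) = 3, and the largest Jordan block has size 1 (the smallest k with rank((A - 2I)^k) = rank((A - 2I)^(k+1))).

So m_A(x) = x^2(x - 2).

m_A(x) = x^2(x - 2)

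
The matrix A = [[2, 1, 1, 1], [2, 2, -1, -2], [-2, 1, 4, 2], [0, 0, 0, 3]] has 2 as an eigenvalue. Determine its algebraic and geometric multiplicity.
algebraic multiplicity 1, geometric multiplicity 1

The characteristic polynomial is (x - 3)^3(x - 2), so the factor x - 2 appears with exponent 1: the algebraic multiplicity is 1.

rank(A - 2I) = 3, so the eigenspace has dimension 4 - 3 = 1: the geometric multiplicity is 1.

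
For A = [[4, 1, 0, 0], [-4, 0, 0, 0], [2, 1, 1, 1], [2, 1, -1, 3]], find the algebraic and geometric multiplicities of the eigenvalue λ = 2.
algebraic multiplicity 4, geometric multiplicity 2

The characteristic polynomial is (x - 2)^4, so the factor x - 2 appears with exponent 4: the algebraic multiplicity is 4.

rank(A - 2I) = 2, so the eigenspace has dimension 4 - 2 = 2: the geometric multiplicity is 2.

Since 2 < 4, A is not diagonalizable.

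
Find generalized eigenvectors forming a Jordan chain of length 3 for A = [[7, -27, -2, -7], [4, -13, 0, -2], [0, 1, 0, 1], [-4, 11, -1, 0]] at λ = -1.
v_1 = [[-1, 0, 2, -1]]^T, v_2 = [[-5, -2, 1, 1]]^T, v_3 = [[5, 2, 0, -2]]^T

We seek v_1 ∈ ker((A + I)^3) \ ker((A + I)^2), then set v_{i+1} = (A + I) v_i.

One such chain is v_1 = [[-1, 0, 2, -1]]^T, v_2 = [[-5, -2, 1, 1]]^T, v_3 = [[5, 2, 0, -2]]^T. Check: (A + I) v_3 = [[0, 0, 0, 0]]^T = 0.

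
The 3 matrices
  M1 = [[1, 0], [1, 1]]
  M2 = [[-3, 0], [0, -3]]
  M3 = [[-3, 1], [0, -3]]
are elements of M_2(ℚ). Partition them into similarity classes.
Characteristic polynomials: χ_{M1} = (x - 1)^2, χ_{M2} = (x + 3)^2, χ_{M3} = (x + 3)^2.

{M1}: invariant factors (x - 1)^2.

{M2}: invariant factors x + 3, x + 3.

{M3}: invariant factors (x + 3)^2.

Matrices are similar if and only if their invariant-factor lists agree; the partition into similarity classes is {M1}, {M2}, {M3}.

3 classes: {M1}, {M2}, {M3}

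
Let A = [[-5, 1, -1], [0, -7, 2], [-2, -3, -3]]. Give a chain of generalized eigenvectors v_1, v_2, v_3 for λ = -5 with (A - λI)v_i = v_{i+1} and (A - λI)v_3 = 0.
We seek v_1 ∈ ker((A + 5I)^3) \ ker((A + 5I)^2), then set v_{i+1} = (A + 5I) v_i.

One such chain is v_1 = [[-2, 5, 5]]^T, v_2 = [[0, 0, -1]]^T, v_3 = [[1, -2, -2]]^T. Check: (A + 5I) v_3 = [[0, 0, 0]]^T = 0.

v_1 = [[-2, 5, 5]]^T, v_2 = [[0, 0, -1]]^T, v_3 = [[1, -2, -2]]^T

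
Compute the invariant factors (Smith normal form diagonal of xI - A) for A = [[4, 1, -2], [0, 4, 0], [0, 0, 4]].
x - 4, (x - 4)^2

The Jordan structure of A has elementary divisors (x - 4)^2, (x - 4). Arranging the block sizes at each eigenvalue in decreasing order and taking row products gives the invariant factors.

Invariant factors (smallest first, each dividing the next): x - 4, (x - 4)^2.

Check: the last factor (x - 4)^2 is the minimal polynomial, and the product (x - 4)^3 is the characteristic polynomial.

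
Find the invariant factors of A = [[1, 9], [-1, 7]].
The Jordan structure of A has elementary divisors (x - 4)^2. Arranging the block sizes at each eigenvalue in decreasing order and taking row products gives the invariant factors.

Invariant factors (smallest first, each dividing the next): (x - 4)^2.

Check: the last factor (x - 4)^2 is the minimal polynomial, and the product (x - 4)^2 is the characteristic polynomial.

(x - 4)^2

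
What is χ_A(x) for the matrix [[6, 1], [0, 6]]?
xI - A = [[x - 6, -1], [0, x - 6]].

Expanding det(xI - A) along the first row:
det(xI - A) = + (x - 6)·det([[x - 6]]) - (-1)·det([[0]]).

Evaluating gives χ_A(x) = x^2 - 12x + 36 = (x - 6)^2.

χ_A(x) = (x - 6)^2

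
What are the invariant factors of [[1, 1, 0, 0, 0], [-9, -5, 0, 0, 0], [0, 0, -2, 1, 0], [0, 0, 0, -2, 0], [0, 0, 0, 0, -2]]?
The Jordan structure of A has elementary divisors (x + 2)^2, (x + 2)^2, (x + 2). Arranging the block sizes at each eigenvalue in decreasing order and taking row products gives the invariant factors.

Invariant factors (smallest first, each dividing the next): x + 2, (x + 2)^2, (x + 2)^2.

Check: the last factor (x + 2)^2 is the minimal polynomial, and the product (x + 2)^5 is the characteristic polynomial.

x + 2, (x + 2)^2, (x + 2)^2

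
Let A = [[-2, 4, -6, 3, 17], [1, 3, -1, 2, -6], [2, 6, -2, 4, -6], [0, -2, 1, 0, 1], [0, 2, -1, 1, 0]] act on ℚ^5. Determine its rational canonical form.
The invariant factors of A (the non-unit diagonal entries of the Smith normal form of xI - A over ℚ[x]) are x^2 + x + 6, (x - 1)(x^2 + x + 6), each dividing the next. The characteristic polynomial is their product, (x - 1)(x^2 + x + 6)^2.

The rational canonical form is the block-diagonal matrix of companion matrices C(f_i):
R = [[0, -6, 0, 0, 0], [1, -1, 0, 0, 0], [0, 0, 0, 0, 6], [0, 0, 1, 0, -5], [0, 0, 0, 1, 0]].

Note the characteristic polynomial does not split into linear factors over ℚ, so A has no Jordan form over ℚ; the rational canonical form exists over any field.

R = [[0, -6, 0, 0, 0], [1, -1, 0, 0, 0], [0, 0, 0, 0, 6], [0, 0, 1, 0, -5], [0, 0, 0, 1, 0]]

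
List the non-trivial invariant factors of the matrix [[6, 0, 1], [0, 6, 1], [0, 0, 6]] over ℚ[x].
The Jordan structure of A has elementary divisors (x - 6)^2, (x - 6). Arranging the block sizes at each eigenvalue in decreasing order and taking row products gives the invariant factors.

Invariant factors (smallest first, each dividing the next): x - 6, (x - 6)^2.

Check: the last factor (x - 6)^2 is the minimal polynomial, and the product (x - 6)^3 is the characteristic polynomial.

x - 6, (x - 6)^2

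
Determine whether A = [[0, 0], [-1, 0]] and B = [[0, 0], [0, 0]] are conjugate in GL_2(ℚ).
Both have characteristic polynomial x^2, but the minimal polynomial of A is x^2 while the minimal polynomial of B is x. The minimal polynomial is a similarity invariant, so A and B are not similar.

No.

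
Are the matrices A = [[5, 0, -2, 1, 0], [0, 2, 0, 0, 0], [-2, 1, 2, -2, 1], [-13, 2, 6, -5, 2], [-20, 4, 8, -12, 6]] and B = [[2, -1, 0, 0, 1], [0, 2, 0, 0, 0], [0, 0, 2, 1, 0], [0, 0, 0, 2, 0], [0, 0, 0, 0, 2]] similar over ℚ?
Yes.

Two matrices over a field are similar if and only if they have the same invariant factors.

Both A and B have characteristic polynomial (x - 2)^5 and minimal polynomial (x - 2)^2. Computing further, both have invariant factors x - 2, (x - 2)^2, (x - 2)^2. Hence A and B are similar.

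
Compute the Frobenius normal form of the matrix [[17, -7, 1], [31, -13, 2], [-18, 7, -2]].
The invariant factors of A (the non-unit diagonal entries of the Smith normal form of xI - A over ℚ[x]) are (x + 1)(x^2 - 3x - 5), each dividing the next. The characteristic polynomial is their product, (x + 1)(x^2 - 3x - 5).

The rational canonical form is the block-diagonal matrix of companion matrices C(f_i):
R = [[0, 0, 5], [1, 0, 8], [0, 1, 2]].

Note the characteristic polynomial does not split into linear factors over ℚ, so A has no Jordan form over ℚ; the rational canonical form exists over any field.

R = [[0, 0, 5], [1, 0, 8], [0, 1, 2]]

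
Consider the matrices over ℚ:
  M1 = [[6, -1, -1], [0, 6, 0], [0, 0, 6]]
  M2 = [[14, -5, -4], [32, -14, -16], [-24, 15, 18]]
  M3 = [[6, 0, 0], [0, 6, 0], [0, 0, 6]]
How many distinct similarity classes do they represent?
Characteristic polynomials: χ_{M1} = (x - 6)^3, χ_{M2} = (x - 6)^3, χ_{M3} = (x - 6)^3.

{M1, M2}: invariant factors x - 6, (x - 6)^2.

{M3}: invariant factors x - 6, x - 6, x - 6.

Matrices are similar if and only if their invariant-factor lists agree; the partition into similarity classes is {M1, M2}, {M3}.

2 classes: {M1, M2}, {M3}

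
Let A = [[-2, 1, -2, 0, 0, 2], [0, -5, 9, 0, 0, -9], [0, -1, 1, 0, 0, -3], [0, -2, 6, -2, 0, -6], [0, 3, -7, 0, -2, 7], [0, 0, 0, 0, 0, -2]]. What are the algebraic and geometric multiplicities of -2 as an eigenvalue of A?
The characteristic polynomial is (x + 2)^6, so the factor x + 2 appears with exponent 6: the algebraic multiplicity is 6.

rank(A + 2I) = 2, so the eigenspace has dimension 6 - 2 = 4: the geometric multiplicity is 4.

Since 4 < 6, A is not diagonalizable.

algebraic multiplicity 6, geometric multiplicity 4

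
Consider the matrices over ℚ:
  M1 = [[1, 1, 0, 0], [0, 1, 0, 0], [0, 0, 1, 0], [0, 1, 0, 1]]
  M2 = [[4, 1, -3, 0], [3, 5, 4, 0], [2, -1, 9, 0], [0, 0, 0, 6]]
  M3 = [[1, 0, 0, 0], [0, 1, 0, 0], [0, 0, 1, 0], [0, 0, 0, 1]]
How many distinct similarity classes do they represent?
3 classes: {M1}, {M2}, {M3}

Characteristic polynomials: χ_{M1} = (x - 1)^4, χ_{M2} = (x - 6)^4, χ_{M3} = (x - 1)^4.

{M1}: invariant factors x - 1, x - 1, (x - 1)^2.

{M2}: invariant factors x - 6, (x - 6)^3.

{M3}: invariant factors x - 1, x - 1, x - 1, x - 1.

Matrices are similar if and only if their invariant-factor lists agree; the partition into similarity classes is {M1}, {M2}, {M3}.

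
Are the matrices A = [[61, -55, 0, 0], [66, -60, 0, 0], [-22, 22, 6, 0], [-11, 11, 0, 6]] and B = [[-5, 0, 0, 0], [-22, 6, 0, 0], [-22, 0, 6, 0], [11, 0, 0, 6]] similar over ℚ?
Yes.

Two matrices over a field are similar if and only if they have the same invariant factors.

Both A and B have characteristic polynomial (x - 6)^3(x + 5) and minimal polynomial (x - 6)(x + 5). Computing further, both have invariant factors x - 6, x - 6, (x - 6)(x + 5). Hence A and B are similar.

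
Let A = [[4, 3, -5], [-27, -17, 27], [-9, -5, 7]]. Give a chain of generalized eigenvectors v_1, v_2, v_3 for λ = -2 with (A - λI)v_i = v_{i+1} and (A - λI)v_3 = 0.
We seek v_1 ∈ ker((A + 2I)^3) \ ker((A + 2I)^2), then set v_{i+1} = (A + 2I) v_i.

One such chain is v_1 = [[-6, 29, 10]]^T, v_2 = [[1, -3, -1]]^T, v_3 = [[2, -9, -3]]^T. Check: (A + 2I) v_3 = [[0, 0, 0]]^T = 0.

v_1 = [[-6, 29, 10]]^T, v_2 = [[1, -3, -1]]^T, v_3 = [[2, -9, -3]]^T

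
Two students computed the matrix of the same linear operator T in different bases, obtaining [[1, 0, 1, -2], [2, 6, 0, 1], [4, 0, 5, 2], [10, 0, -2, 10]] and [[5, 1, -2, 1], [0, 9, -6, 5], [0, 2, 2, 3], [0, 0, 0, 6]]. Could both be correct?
Yes.

Two matrices over a field are similar if and only if they have the same invariant factors.

Both A and B have characteristic polynomial (x - 6)^2(x - 5)^2 and minimal polynomial (x - 6)^2(x - 5)^2. Computing further, both have invariant factors (x - 6)^2(x - 5)^2. Hence A and B are similar.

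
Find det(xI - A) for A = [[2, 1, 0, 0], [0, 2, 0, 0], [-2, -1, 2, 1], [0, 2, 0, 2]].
xI - A = [[x - 2, -1, 0, 0], [0, x - 2, 0, 0], [2, 1, x - 2, -1], [0, -2, 0, x - 2]].

Expanding det(xI - A) along the first row:
det(xI - A) = + (x - 2)·det([[x - 2, 0, 0], [1, x - 2, -1], [-2, 0, x - 2]]) - (-1)·det([[0, 0, 0], [2, x - 2, -1], [0, 0, x - 2]]) + (0)·det([[0, x - 2, 0], [2, 1, -1], [0, -2, x - 2]]) - (0)·det([[0, x - 2, 0], [2, 1, x - 2], [0, -2, 0]]).

Evaluating gives χ_A(x) = x^4 - 8x^3 + 24x^2 - 32x + 16 = (x - 2)^4.

χ_A(x) = (x - 2)^4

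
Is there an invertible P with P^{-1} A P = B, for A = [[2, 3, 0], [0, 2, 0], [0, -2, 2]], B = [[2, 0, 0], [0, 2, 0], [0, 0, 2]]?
Both have characteristic polynomial (x - 2)^3, but the minimal polynomial of A is (x - 2)^2 while the minimal polynomial of B is x - 2. The minimal polynomial is a similarity invariant, so A and B are not similar.

No.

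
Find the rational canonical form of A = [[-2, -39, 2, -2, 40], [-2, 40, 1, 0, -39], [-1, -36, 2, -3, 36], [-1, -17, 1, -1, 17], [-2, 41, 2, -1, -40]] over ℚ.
R = [[0, 0, 0, 0, -60], [1, 0, 0, 0, 23], [0, 1, 0, 0, 2], [0, 0, 1, 0, 19], [0, 0, 0, 1, -1]]

The invariant factors of A (the non-unit diagonal entries of the Smith normal form of xI - A over ℚ[x]) are (x - 4)(x + 5)(x^3 + x - 3), each dividing the next. The characteristic polynomial is their product, (x - 4)(x + 5)(x^3 + x - 3).

The rational canonical form is the block-diagonal matrix of companion matrices C(f_i):
R = [[0, 0, 0, 0, -60], [1, 0, 0, 0, 23], [0, 1, 0, 0, 2], [0, 0, 1, 0, 19], [0, 0, 0, 1, -1]].

Note the characteristic polynomial does not split into linear factors over ℚ, so A has no Jordan form over ℚ; the rational canonical form exists over any field.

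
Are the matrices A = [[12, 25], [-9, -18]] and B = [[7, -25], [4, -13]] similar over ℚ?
Two matrices over a field are similar if and only if they have the same invariant factors.

Both A and B have characteristic polynomial (x + 3)^2 and minimal polynomial (x + 3)^2. Computing further, both have invariant factors (x + 3)^2. Hence A and B are similar.

Yes.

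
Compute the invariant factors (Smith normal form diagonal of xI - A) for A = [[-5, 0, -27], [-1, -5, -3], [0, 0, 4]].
The Jordan structure of A has elementary divisors (x + 5)^2, (x - 4). Arranging the block sizes at each eigenvalue in decreasing order and taking row products gives the invariant factors.

Invariant factors (smallest first, each dividing the next): (x - 4)(x + 5)^2.

Check: the last factor (x - 4)(x + 5)^2 is the minimal polynomial, and the product (x - 4)(x + 5)^2 is the characteristic polynomial.

(x - 4)(x + 5)^2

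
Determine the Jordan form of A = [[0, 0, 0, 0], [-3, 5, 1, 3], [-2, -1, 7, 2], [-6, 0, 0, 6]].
J = [[0, 0, 0, 0], [0, 6, 1, 0], [0, 0, 6, 1], [0, 0, 0, 6]]

The characteristic polynomial is det(xI - A) = x(x - 6)^3, so the eigenvalues are 0 (algebraic multiplicity 1), 6 (algebraic multiplicity 3).

For λ = 0: algebraic multiplicity 1 gives one 1×1 block.

For λ = 6: rank(A - 6I) = 3, rank((A - 6I)^2) = 2, rank((A - 6I)^3) = 1. The eigenspace has dimension 4 - 3 = 1, so there is 1 Jordan block; the rank sequence gives block sizes [3].

Assembling the blocks gives the Jordan form J above.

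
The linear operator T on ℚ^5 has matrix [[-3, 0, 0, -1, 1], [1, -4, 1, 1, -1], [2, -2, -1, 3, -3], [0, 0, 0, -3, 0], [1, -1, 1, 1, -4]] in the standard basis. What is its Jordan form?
The characteristic polynomial is det(xI - A) = (x + 3)^5, so the eigenvalues are -3 (algebraic multiplicity 5).

For λ = -3: rank(A + 3I) = 2, rank((A + 3I)^2) = 1, rank((A + 3I)^3) = 0. The eigenspace has dimension 5 - 2 = 3, so there are 3 Jordan blocks; the rank sequence gives block sizes [3, 1, 1].

Assembling the blocks gives the Jordan form J above.

J = [[-3, 1, 0, 0, 0], [0, -3, 1, 0, 0], [0, 0, -3, 0, 0], [0, 0, 0, -3, 0], [0, 0, 0, 0, -3]]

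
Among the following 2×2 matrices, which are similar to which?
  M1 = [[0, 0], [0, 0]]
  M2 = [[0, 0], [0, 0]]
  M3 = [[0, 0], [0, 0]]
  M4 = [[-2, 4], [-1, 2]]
2 classes: {M1, M2, M3}, {M4}

Characteristic polynomials: χ_{M1} = x^2, χ_{M2} = x^2, χ_{M3} = x^2, χ_{M4} = x^2.

{M1, M2, M3}: invariant factors x, x.

{M4}: invariant factors x^2.

Matrices are similar if and only if their invariant-factor lists agree; the partition into similarity classes is {M1, M2, M3}, {M4}.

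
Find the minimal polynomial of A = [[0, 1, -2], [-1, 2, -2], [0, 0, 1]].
m_A(x) = (x - 1)^2

The characteristic polynomial factors as (x - 1)^3. The minimal polynomial is ∏(x - λ)^{k_λ} where k_λ is the size of the largest Jordan block at λ.

For λ = 1: rank(A - I) = 1, and the largest Jordan block has size 2 (the smallest k with rank((A - I)^k) = rank((A - I)^(k+1))).

So m_A(x) = (x - 1)^2.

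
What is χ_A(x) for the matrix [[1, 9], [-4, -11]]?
χ_A(x) = (x + 5)^2

xI - A = [[x - 1, -9], [4, x + 11]].

Expanding det(xI - A) along the first row:
det(xI - A) = + (x - 1)·det([[x + 11]]) - (-9)·det([[4]]).

Evaluating gives χ_A(x) = x^2 + 10x + 25 = (x + 5)^2.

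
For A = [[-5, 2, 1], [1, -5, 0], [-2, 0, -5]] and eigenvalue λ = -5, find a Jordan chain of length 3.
We seek v_1 ∈ ker((A + 5I)^3) \ ker((A + 5I)^2), then set v_{i+1} = (A + 5I) v_i.

One such chain is v_1 = [[0, -1, 3]]^T, v_2 = [[1, 0, 0]]^T, v_3 = [[0, 1, -2]]^T. Check: (A + 5I) v_3 = [[0, 0, 0]]^T = 0.

v_1 = [[0, -1, 3]]^T, v_2 = [[1, 0, 0]]^T, v_3 = [[0, 1, -2]]^T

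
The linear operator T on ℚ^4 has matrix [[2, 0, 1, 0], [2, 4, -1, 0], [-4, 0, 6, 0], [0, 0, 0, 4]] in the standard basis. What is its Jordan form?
The characteristic polynomial is det(xI - A) = (x - 4)^4, so the eigenvalues are 4 (algebraic multiplicity 4).

For λ = 4: rank(A - 4I) = 1, rank((A - 4I)^2) = 0. The eigenspace has dimension 4 - 1 = 3, so there are 3 Jordan blocks; the rank sequence gives block sizes [2, 1, 1].

Assembling the blocks gives the Jordan form J above.

J = [[4, 1, 0, 0], [0, 4, 0, 0], [0, 0, 4, 0], [0, 0, 0, 4]]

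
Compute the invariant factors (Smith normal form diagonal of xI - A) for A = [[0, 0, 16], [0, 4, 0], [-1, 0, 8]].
x - 4, (x - 4)^2

The Jordan structure of A has elementary divisors (x - 4)^2, (x - 4). Arranging the block sizes at each eigenvalue in decreasing order and taking row products gives the invariant factors.

Invariant factors (smallest first, each dividing the next): x - 4, (x - 4)^2.

Check: the last factor (x - 4)^2 is the minimal polynomial, and the product (x - 4)^3 is the characteristic polynomial.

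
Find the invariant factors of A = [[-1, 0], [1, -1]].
The Jordan structure of A has elementary divisors (x + 1)^2. Arranging the block sizes at each eigenvalue in decreasing order and taking row products gives the invariant factors.

Invariant factors (smallest first, each dividing the next): (x + 1)^2.

Check: the last factor (x + 1)^2 is the minimal polynomial, and the product (x + 1)^2 is the characteristic polynomial.

(x + 1)^2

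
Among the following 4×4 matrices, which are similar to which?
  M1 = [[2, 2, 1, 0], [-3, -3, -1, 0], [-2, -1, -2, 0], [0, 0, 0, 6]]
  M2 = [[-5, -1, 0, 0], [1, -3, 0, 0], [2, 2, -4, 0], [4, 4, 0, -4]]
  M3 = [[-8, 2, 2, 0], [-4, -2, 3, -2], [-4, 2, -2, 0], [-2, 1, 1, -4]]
3 classes: {M1}, {M2}, {M3}

Characteristic polynomials: χ_{M1} = (x - 6)(x + 1)^3, χ_{M2} = (x + 4)^4, χ_{M3} = (x + 4)^4.

{M1}: invariant factors (x - 6)(x + 1)^3.

{M2}: invariant factors x + 4, x + 4, (x + 4)^2.

{M3}: invariant factors x + 4, (x + 4)^3.

Matrices are similar if and only if their invariant-factor lists agree; the partition into similarity classes is {M1}, {M2}, {M3}.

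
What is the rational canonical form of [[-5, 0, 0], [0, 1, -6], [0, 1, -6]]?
The invariant factors of A (the non-unit diagonal entries of the Smith normal form of xI - A over ℚ[x]) are x + 5, x(x + 5), each dividing the next. The characteristic polynomial is their product, x(x + 5)^2.

The rational canonical form is the block-diagonal matrix of companion matrices C(f_i):
R = [[-5, 0, 0], [0, 0, 0], [0, 1, -5]].

R = [[-5, 0, 0], [0, 0, 0], [0, 1, -5]]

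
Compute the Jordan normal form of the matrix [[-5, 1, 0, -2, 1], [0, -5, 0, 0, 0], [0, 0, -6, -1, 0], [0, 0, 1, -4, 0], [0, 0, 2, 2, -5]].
J = [[-5, 1, 0, 0, 0], [0, -5, 0, 0, 0], [0, 0, -5, 1, 0], [0, 0, 0, -5, 0], [0, 0, 0, 0, -5]]

The characteristic polynomial is det(xI - A) = (x + 5)^5, so the eigenvalues are -5 (algebraic multiplicity 5).

For λ = -5: rank(A + 5I) = 2, rank((A + 5I)^2) = 0. The eigenspace has dimension 5 - 2 = 3, so there are 3 Jordan blocks; the rank sequence gives block sizes [2, 2, 1].

Assembling the blocks gives the Jordan form J above.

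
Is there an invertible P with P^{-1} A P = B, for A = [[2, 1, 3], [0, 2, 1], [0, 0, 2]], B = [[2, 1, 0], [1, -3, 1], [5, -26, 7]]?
Two matrices over a field are similar if and only if they have the same invariant factors.

Both A and B have characteristic polynomial (x - 2)^3 and minimal polynomial (x - 2)^3. Computing further, both have invariant factors (x - 2)^3. Hence A and B are similar.

Yes.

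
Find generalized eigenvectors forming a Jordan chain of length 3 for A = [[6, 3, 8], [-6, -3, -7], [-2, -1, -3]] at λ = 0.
v_1 = [[-2, -1, 2]]^T, v_2 = [[1, 1, -1]]^T, v_3 = [[1, -2, 0]]^T

We seek v_1 ∈ ker(A^3) \ ker(A^2), then set v_{i+1} = A v_i.

One such chain is v_1 = [[-2, -1, 2]]^T, v_2 = [[1, 1, -1]]^T, v_3 = [[1, -2, 0]]^T. Check: A v_3 = [[0, 0, 0]]^T = 0.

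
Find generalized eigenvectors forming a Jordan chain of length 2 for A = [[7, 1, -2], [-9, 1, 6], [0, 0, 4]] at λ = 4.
v_1 = [[0, 1, 0]]^T, v_2 = [[1, -3, 0]]^T

We seek v_1 ∈ ker((A - 4I)^2) \ ker(A - 4I), then set v_{i+1} = (A - 4I) v_i.

One such chain is v_1 = [[0, 1, 0]]^T, v_2 = [[1, -3, 0]]^T. Check: (A - 4I) v_2 = [[0, 0, 0]]^T = 0.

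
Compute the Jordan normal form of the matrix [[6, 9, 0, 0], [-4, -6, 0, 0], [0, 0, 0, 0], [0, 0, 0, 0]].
The characteristic polynomial is det(xI - A) = x^4, so the eigenvalues are 0 (algebraic multiplicity 4).

For λ = 0: rank(A) = 1, rank(A^2) = 0. The eigenspace has dimension 4 - 1 = 3, so there are 3 Jordan blocks; the rank sequence gives block sizes [2, 1, 1].

Assembling the blocks gives the Jordan form J above.

J = [[0, 1, 0, 0], [0, 0, 0, 0], [0, 0, 0, 0], [0, 0, 0, 0]]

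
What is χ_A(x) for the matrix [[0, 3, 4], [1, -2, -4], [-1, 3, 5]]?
xI - A = [[x, -3, -4], [-1, x + 2, 4], [1, -3, x - 5]].

Expanding det(xI - A) along the first row:
det(xI - A) = + (x)·det([[x + 2, 4], [-3, x - 5]]) - (-3)·det([[-1, 4], [1, x - 5]]) + (-4)·det([[-1, x + 2], [1, -3]]).

Evaluating gives χ_A(x) = x^3 - 3x^2 + 3x - 1 = (x - 1)^3.

χ_A(x) = (x - 1)^3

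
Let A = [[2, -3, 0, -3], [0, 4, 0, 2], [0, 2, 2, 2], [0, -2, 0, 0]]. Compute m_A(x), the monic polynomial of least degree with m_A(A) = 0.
m_A(x) = (x - 2)^2

The characteristic polynomial factors as (x - 2)^4. The minimal polynomial is ∏(x - λ)^{k_λ} where k_λ is the size of the largest Jordan block at λ.

For λ = 2: rank(A - 2I) = 1, and the largest Jordan block has size 2 (the smallest k with rank((A - 2I)^k) = rank((A - 2I)^(k+1))).

So m_A(x) = (x - 2)^2.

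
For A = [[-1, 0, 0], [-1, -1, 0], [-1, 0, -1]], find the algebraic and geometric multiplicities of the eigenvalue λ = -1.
algebraic multiplicity 3, geometric multiplicity 2

The characteristic polynomial is (x + 1)^3, so the factor x + 1 appears with exponent 3: the algebraic multiplicity is 3.

rank(A + I) = 1, so the eigenspace has dimension 3 - 1 = 2: the geometric multiplicity is 2.

Since 2 < 3, A is not diagonalizable.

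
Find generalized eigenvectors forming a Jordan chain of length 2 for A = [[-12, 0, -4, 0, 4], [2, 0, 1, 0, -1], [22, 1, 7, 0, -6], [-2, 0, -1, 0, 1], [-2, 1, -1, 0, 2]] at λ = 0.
v_1 = [[-1, 0, 3, 0, 0]]^T, v_2 = [[0, 1, -1, -1, -1]]^T

We seek v_1 ∈ ker(A^2) \ ker(A), then set v_{i+1} = A v_i.

One such chain is v_1 = [[-1, 0, 3, 0, 0]]^T, v_2 = [[0, 1, -1, -1, -1]]^T. Check: A v_2 = [[0, 0, 0, 0, 0]]^T = 0.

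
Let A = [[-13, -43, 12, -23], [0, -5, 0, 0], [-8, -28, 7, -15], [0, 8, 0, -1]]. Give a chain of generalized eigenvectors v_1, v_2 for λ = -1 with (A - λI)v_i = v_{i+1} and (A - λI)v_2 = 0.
We seek v_1 ∈ ker((A + I)^2) \ ker(A + I), then set v_{i+1} = (A + I) v_i.

One such chain is v_1 = [[-2, 0, 0, 1]]^T, v_2 = [[1, 0, 1, 0]]^T. Check: (A + I) v_2 = [[0, 0, 0, 0]]^T = 0.

v_1 = [[-2, 0, 0, 1]]^T, v_2 = [[1, 0, 1, 0]]^T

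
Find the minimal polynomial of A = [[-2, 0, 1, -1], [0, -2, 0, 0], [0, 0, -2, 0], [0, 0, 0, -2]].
The characteristic polynomial factors as (x + 2)^4. The minimal polynomial is ∏(x - λ)^{k_λ} where k_λ is the size of the largest Jordan block at λ.

For λ = -2: rank(A + 2I) = 1, and the largest Jordan block has size 2 (the smallest k with rank((A + 2I)^k) = rank((A + 2I)^(k+1))).

So m_A(x) = (x + 2)^2.

m_A(x) = (x + 2)^2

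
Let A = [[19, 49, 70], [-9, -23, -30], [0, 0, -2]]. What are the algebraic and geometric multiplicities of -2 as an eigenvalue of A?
The characteristic polynomial is (x + 2)^3, so the factor x + 2 appears with exponent 3: the algebraic multiplicity is 3.

rank(A + 2I) = 1, so the eigenspace has dimension 3 - 1 = 2: the geometric multiplicity is 2.

Since 2 < 3, A is not diagonalizable.

algebraic multiplicity 3, geometric multiplicity 2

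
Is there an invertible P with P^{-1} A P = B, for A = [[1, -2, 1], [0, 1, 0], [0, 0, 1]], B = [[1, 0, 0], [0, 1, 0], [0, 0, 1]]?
Both have characteristic polynomial (x - 1)^3, but the minimal polynomial of A is (x - 1)^2 while the minimal polynomial of B is x - 1. The minimal polynomial is a similarity invariant, so A and B are not similar.

No.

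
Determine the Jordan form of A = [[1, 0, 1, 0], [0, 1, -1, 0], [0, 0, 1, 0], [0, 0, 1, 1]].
The characteristic polynomial is det(xI - A) = (x - 1)^4, so the eigenvalues are 1 (algebraic multiplicity 4).

For λ = 1: rank(A - I) = 1, rank((A - I)^2) = 0. The eigenspace has dimension 4 - 1 = 3, so there are 3 Jordan blocks; the rank sequence gives block sizes [2, 1, 1].

Assembling the blocks gives the Jordan form J above.

J = [[1, 1, 0, 0], [0, 1, 0, 0], [0, 0, 1, 0], [0, 0, 0, 1]]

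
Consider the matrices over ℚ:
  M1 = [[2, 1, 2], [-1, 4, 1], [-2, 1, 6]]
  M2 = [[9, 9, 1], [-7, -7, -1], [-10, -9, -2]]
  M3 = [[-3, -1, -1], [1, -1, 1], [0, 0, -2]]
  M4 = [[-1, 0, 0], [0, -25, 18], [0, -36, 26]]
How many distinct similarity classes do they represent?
Characteristic polynomials: χ_{M1} = (x - 4)^3, χ_{M2} = (x - 2)(x + 1)^2, χ_{M3} = (x + 2)^3, χ_{M4} = (x - 2)(x + 1)^2.

{M1}: invariant factors (x - 4)^3.

{M2}: invariant factors (x - 2)(x + 1)^2.

{M3}: invariant factors x + 2, (x + 2)^2.

{M4}: invariant factors x + 1, (x - 2)(x + 1).

Matrices are similar if and only if their invariant-factor lists agree; the partition into similarity classes is {M1}, {M2}, {M3}, {M4}.

4 classes: {M1}, {M2}, {M3}, {M4}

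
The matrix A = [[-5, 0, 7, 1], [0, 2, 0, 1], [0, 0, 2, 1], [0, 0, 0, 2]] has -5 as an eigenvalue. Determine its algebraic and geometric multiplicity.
The characteristic polynomial is (x - 2)^3(x + 5), so the factor x + 5 appears with exponent 1: the algebraic multiplicity is 1.

rank(A + 5I) = 3, so the eigenspace has dimension 4 - 3 = 1: the geometric multiplicity is 1.

algebraic multiplicity 1, geometric multiplicity 1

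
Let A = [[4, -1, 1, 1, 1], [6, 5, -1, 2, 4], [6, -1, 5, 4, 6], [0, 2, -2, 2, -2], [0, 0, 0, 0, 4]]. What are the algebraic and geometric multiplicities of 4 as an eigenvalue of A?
The characteristic polynomial is (x - 4)^5, so the factor x - 4 appears with exponent 5: the algebraic multiplicity is 5.

rank(A - 4I) = 2, so the eigenspace has dimension 5 - 2 = 3: the geometric multiplicity is 3.

Since 3 < 5, A is not diagonalizable.

algebraic multiplicity 5, geometric multiplicity 3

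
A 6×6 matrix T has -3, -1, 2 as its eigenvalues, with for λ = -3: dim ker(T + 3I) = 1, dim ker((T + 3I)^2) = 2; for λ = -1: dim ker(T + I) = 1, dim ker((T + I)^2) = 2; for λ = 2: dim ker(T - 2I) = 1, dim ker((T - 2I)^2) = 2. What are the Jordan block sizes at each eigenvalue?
λ = -3: successive nullity increments [1, 1] count blocks of size ≥ k; block sizes are [2].
λ = -1: successive nullity increments [1, 1] count blocks of size ≥ k; block sizes are [2].
λ = 2: successive nullity increments [1, 1] count blocks of size ≥ k; block sizes are [2].

Jordan blocks: (-3, 2), (-1, 2), (2, 2)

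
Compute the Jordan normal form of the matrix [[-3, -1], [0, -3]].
The characteristic polynomial is det(xI - A) = (x + 3)^2, so the eigenvalues are -3 (algebraic multiplicity 2).

For λ = -3: rank(A + 3I) = 1, rank((A + 3I)^2) = 0. The eigenspace has dimension 2 - 1 = 1, so there is 1 Jordan block; the rank sequence gives block sizes [2].

Assembling the blocks gives the Jordan form J above.

J = [[-3, 1], [0, -3]]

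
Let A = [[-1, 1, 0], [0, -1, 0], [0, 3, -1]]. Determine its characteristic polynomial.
χ_A(x) = (x + 1)^3

xI - A = [[x + 1, -1, 0], [0, x + 1, 0], [0, -3, x + 1]].

Expanding det(xI - A) along the first row:
det(xI - A) = + (x + 1)·det([[x + 1, 0], [-3, x + 1]]) - (-1)·det([[0, 0], [0, x + 1]]) + (0)·det([[0, x + 1], [0, -3]]).

Evaluating gives χ_A(x) = x^3 + 3x^2 + 3x + 1 = (x + 1)^3.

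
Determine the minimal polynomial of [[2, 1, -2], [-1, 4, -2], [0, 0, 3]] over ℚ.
m_A(x) = (x - 3)^2

The characteristic polynomial factors as (x - 3)^3. The minimal polynomial is ∏(x - λ)^{k_λ} where k_λ is the size of the largest Jordan block at λ.

For λ = 3: rank(A - 3I) = 1, and the largest Jordan block has size 2 (the smallest k with rank((A - 3I)^k) = rank((A - 3I)^(k+1))).

So m_A(x) = (x - 3)^2.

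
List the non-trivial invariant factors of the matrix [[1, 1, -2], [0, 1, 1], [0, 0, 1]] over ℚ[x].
(x - 1)^3

The Jordan structure of A has elementary divisors (x - 1)^3. Arranging the block sizes at each eigenvalue in decreasing order and taking row products gives the invariant factors.

Invariant factors (smallest first, each dividing the next): (x - 1)^3.

Check: the last factor (x - 1)^3 is the minimal polynomial, and the product (x - 1)^3 is the characteristic polynomial.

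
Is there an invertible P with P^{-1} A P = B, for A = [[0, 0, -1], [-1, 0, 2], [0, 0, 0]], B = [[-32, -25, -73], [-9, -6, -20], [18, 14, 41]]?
No.

trace(A) = 0 but trace(B) = 3. The trace is a similarity invariant, so A and B are not similar.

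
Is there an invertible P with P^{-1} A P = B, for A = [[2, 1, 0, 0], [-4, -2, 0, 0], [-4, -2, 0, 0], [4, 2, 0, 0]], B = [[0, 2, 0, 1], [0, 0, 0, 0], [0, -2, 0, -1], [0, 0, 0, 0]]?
Two matrices over a field are similar if and only if they have the same invariant factors.

Both A and B have characteristic polynomial x^4 and minimal polynomial x^2. Computing further, both have invariant factors x, x, x^2. Hence A and B are similar.

Yes.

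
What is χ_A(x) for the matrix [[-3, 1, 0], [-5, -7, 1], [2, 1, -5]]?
χ_A(x) = (x + 5)^3

xI - A = [[x + 3, -1, 0], [5, x + 7, -1], [-2, -1, x + 5]].

Expanding det(xI - A) along the first row:
det(xI - A) = + (x + 3)·det([[x + 7, -1], [-1, x + 5]]) - (-1)·det([[5, -1], [-2, x + 5]]) + (0)·det([[5, x + 7], [-2, -1]]).

Evaluating gives χ_A(x) = x^3 + 15x^2 + 75x + 125 = (x + 5)^3.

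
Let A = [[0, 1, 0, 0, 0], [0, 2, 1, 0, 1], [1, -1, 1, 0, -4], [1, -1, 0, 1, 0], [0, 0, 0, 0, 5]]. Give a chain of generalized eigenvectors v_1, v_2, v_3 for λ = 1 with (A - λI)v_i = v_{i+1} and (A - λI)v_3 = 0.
We seek v_1 ∈ ker((A - I)^3) \ ker((A - I)^2), then set v_{i+1} = (A - I) v_i.

One such chain is v_1 = [[0, 0, 1, 2, 0]]^T, v_2 = [[0, 1, 0, 0, 0]]^T, v_3 = [[1, 1, -1, -1, 0]]^T. Check: (A - I) v_3 = [[0, 0, 0, 0, 0]]^T = 0.

v_1 = [[0, 0, 1, 2, 0]]^T, v_2 = [[0, 1, 0, 0, 0]]^T, v_3 = [[1, 1, -1, -1, 0]]^T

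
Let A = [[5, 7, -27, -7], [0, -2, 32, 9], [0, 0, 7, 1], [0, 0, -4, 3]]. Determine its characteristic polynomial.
χ_A(x) = (x - 5)^3(x + 2)

xI - A = [[x - 5, -7, 27, 7], [0, x + 2, -32, -9], [0, 0, x - 7, -1], [0, 0, 4, x - 3]].

Expanding det(xI - A) along the first row:
det(xI - A) = + (x - 5)·det([[x + 2, -32, -9], [0, x - 7, -1], [0, 4, x - 3]]) - (-7)·det([[0, -32, -9], [0, x - 7, -1], [0, 4, x - 3]]) + (27)·det([[0, x + 2, -9], [0, 0, -1], [0, 0, x - 3]]) - (7)·det([[0, x + 2, -32], [0, 0, x - 7], [0, 0, 4]]).

Evaluating gives χ_A(x) = x^4 - 13x^3 + 45x^2 + 25x - 250 = (x - 5)^3(x + 2).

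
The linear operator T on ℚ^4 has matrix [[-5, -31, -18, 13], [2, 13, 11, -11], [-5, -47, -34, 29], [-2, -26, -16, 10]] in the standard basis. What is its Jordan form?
The characteristic polynomial is det(xI - A) = (x + 4)^4, so the eigenvalues are -4 (algebraic multiplicity 4).

For λ = -4: rank(A + 4I) = 2, rank((A + 4I)^2) = 1, rank((A + 4I)^3) = 0. The eigenspace has dimension 4 - 2 = 2, so there are 2 Jordan blocks; the rank sequence gives block sizes [3, 1].

Assembling the blocks gives the Jordan form J above.

J = [[-4, 1, 0, 0], [0, -4, 1, 0], [0, 0, -4, 0], [0, 0, 0, -4]]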